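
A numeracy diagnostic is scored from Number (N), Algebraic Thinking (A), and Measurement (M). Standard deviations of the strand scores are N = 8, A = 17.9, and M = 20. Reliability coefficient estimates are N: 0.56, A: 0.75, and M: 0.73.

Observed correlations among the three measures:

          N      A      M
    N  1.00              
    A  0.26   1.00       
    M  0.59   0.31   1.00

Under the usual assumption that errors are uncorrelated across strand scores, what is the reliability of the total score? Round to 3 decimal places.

0.830

Var(N+A+M) = 8² + 17.9² + 20² + 2·[8·17.9·0.26 + 8·20·0.59 + 17.9·20·0.31] = 784.41 + 485.224 = 1269.63.
With uncorrelated errors the cross-covariances are all true-score covariance, so they carry over unchanged; only the diagonal terms shrink to ρᵢσᵢ².
True-score variance = [8²·0.56 + 17.9²·0.75 + 20²·0.73] + 485.224 = 568.148 + 485.224 = 1053.37.
Reliability = 1053.37 / 1269.63 = 0.830.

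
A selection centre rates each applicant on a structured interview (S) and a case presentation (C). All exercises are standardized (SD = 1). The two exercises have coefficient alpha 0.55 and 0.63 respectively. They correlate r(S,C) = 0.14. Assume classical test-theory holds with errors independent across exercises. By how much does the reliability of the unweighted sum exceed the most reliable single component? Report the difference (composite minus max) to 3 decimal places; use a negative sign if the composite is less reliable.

Var(sum) = 2 + 0.28 = 2.28; true-score variance = 1.18 + 0.28 = 1.46; composite reliability = 0.6404.
Max component reliability = 0.6300.
Difference = 0.6404 − 0.6300 = 0.010.

0.010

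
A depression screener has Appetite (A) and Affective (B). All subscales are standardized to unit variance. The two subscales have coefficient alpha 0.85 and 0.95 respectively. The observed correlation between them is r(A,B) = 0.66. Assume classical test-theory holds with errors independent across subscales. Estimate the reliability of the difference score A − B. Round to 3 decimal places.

Var(A−B) = 1 + 1 − 2·0.66 = 2 − 1.32 = 0.68.
With uncorrelated errors the cross-covariances are all true-score covariance, so they carry over unchanged; only the diagonal terms shrink to ρᵢσᵢ².
True-score variance = [0.85 + 0.95] − 1.32 = 1.8 − 1.32 = 0.48.
Reliability = 0.48 / 0.68 = 0.706.

0.706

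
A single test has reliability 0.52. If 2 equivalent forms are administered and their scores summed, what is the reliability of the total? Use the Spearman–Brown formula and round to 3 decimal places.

ρ_k = kρ / (1 + (k−1)ρ) = 2·0.52 / (1 + 1·0.52) = 1.040 / 1.520 = 0.684.

0.684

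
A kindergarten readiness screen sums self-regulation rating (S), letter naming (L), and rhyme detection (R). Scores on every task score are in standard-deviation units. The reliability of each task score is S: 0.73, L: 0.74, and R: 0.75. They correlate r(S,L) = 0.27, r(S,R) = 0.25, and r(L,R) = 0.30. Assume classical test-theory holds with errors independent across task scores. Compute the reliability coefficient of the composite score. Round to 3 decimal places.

0.832

Var(S+L+R) = 3 + 2·[0.27 + 0.25 + 0.30] = 3 + 1.64 = 4.64.
Because errors are independent across components, Cov(Tᵢ,Tⱼ) = Cov(Xᵢ,Xⱼ); the off-diagonal part of the true-score variance is the same as above.
True-score variance = [0.73 + 0.74 + 0.75] + 1.64 = 2.22 + 1.64 = 3.86.
Reliability = 3.86 / 4.64 = 0.832.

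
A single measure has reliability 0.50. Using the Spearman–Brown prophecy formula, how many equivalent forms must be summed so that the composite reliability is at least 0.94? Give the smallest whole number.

k ≥ ρ*(1−ρ₁)/(ρ₁(1−ρ*)) = 0.94·0.50 / (0.50·0.06) = 15.667.
Smallest integer k = 16.

16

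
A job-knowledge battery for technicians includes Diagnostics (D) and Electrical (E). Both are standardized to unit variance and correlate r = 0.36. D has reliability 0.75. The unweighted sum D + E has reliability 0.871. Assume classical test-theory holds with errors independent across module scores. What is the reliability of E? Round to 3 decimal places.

0.899

Var(D+E) = 2 + 2·0.36 = 2.720.
True-score variance = ρ_D + ρ_E + 2·0.36, so 0.871 = (0.75 + ρ_E + 0.72) / 2.720.
ρ_E = 0.871·2.720 − 0.75 − 0.72 = 0.899.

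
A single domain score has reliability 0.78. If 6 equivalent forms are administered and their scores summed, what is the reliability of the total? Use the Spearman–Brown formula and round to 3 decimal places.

0.955

ρ_k = kρ / (1 + (k−1)ρ) = 6·0.78 / (1 + 5·0.78) = 4.680 / 4.900 = 0.955.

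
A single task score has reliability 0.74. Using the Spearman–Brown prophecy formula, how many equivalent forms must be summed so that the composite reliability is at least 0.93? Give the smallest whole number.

5

k ≥ ρ*(1−ρ₁)/(ρ₁(1−ρ*)) = 0.93·0.26 / (0.74·0.07) = 4.668.
Smallest integer k = 5.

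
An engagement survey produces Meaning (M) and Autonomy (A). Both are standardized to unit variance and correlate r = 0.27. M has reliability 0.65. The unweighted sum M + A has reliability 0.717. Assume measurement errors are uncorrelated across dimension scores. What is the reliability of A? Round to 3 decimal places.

Var(M+A) = 2 + 2·0.27 = 2.540.
True-score variance = ρ_M + ρ_A + 2·0.27, so 0.717 = (0.65 + ρ_A + 0.54) / 2.540.
ρ_A = 0.717·2.540 − 0.65 − 0.54 = 0.631.

0.631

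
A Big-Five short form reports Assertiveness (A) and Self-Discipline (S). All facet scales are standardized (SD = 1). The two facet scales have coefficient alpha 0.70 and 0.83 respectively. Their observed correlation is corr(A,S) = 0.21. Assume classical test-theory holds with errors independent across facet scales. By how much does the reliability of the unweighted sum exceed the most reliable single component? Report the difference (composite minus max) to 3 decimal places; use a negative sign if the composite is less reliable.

Var(sum) = 2 + 0.42 = 2.42; true-score variance = 1.53 + 0.42 = 1.95; composite reliability = 0.8058.
Max component reliability = 0.8300.
Difference = 0.8058 − 0.8300 = -0.024.

-0.024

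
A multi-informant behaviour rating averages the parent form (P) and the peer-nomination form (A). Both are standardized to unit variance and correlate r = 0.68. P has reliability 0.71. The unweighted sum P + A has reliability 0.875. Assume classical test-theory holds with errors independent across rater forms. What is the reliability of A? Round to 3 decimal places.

0.870

Var(P+A) = 2 + 2·0.68 = 3.360.
True-score variance = ρ_P + ρ_A + 2·0.68, so 0.875 = (0.71 + ρ_A + 1.36) / 3.360.
ρ_A = 0.875·3.360 − 0.71 − 1.36 = 0.870.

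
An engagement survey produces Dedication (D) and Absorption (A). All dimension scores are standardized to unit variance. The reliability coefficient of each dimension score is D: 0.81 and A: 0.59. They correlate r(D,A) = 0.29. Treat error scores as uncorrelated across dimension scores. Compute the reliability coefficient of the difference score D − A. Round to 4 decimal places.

0.5775

Var(D−A) = 1 + 1 − 2·0.29 = 2 − 0.58 = 1.42.
Under uncorrelated errors the observed covariances equal the true-score covariances, so only the own-variance terms attenuate.
True-score variance = [0.81 + 0.59] − 0.58 = 1.4 − 0.58 = 0.82.
Reliability = 0.82 / 1.42 = 0.5775.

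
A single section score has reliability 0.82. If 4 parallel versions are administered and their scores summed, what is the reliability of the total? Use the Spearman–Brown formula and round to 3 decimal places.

0.948

ρ_k = kρ / (1 + (k−1)ρ) = 4·0.82 / (1 + 3·0.82) = 3.280 / 3.460 = 0.948.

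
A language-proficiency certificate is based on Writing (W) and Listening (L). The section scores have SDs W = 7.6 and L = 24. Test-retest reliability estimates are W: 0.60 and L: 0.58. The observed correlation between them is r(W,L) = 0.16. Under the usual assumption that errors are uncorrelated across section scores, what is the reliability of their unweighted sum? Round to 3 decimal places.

Var(W+L) = 7.6² + 24² + 2·[7.6·24·0.16] = 633.76 + 58.368 = 692.128.
Under uncorrelated errors the observed covariances equal the true-score covariances, so only the own-variance terms attenuate.
True-score variance = [7.6²·0.60 + 24²·0.58] + 58.368 = 368.736 + 58.368 = 427.104.
Reliability = 427.104 / 692.128 = 0.617.

0.617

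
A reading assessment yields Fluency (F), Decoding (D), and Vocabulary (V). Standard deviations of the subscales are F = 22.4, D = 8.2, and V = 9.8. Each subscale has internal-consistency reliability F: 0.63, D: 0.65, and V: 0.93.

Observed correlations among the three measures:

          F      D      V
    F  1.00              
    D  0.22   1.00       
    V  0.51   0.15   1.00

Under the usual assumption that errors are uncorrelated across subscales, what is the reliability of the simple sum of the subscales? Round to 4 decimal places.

0.7828

Var(F+D+V) = 22.4² + 8.2² + 9.8² + 2·[22.4·8.2·0.22 + 22.4·9.8·0.51 + 8.2·9.8·0.15] = 665.04 + 328.838 = 993.878.
With uncorrelated errors the cross-covariances are all true-score covariance, so they carry over unchanged; only the diagonal terms shrink to ρᵢσᵢ².
True-score variance = [22.4²·0.63 + 8.2²·0.65 + 9.8²·0.93] + 328.838 = 449.132 + 328.838 = 777.97.
Reliability = 777.97 / 993.878 = 0.7828.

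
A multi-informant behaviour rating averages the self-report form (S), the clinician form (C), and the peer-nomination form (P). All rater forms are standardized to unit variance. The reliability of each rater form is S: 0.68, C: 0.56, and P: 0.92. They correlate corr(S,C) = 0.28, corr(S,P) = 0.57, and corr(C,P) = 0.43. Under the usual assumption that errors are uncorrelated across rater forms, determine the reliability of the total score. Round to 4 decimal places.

0.8489

Var(S+C+P) = 3 + 2·[0.28 + 0.57 + 0.43] = 3 + 2.56 = 5.56.
Under uncorrelated errors the observed covariances equal the true-score covariances, so only the own-variance terms attenuate.
True-score variance = [0.68 + 0.56 + 0.92] + 2.56 = 2.16 + 2.56 = 4.72.
Reliability = 4.72 / 5.56 = 0.8489.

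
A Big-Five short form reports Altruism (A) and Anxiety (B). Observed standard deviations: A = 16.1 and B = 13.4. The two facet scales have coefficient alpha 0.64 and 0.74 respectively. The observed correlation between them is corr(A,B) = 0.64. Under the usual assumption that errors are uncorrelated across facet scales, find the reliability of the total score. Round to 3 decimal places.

0.804

Var(A+B) = 16.1² + 13.4² + 2·[16.1·13.4·0.64] = 438.77 + 276.147 = 714.917.
Under uncorrelated errors the observed covariances equal the true-score covariances, so only the own-variance terms attenuate.
True-score variance = [16.1²·0.64 + 13.4²·0.74] + 276.147 = 298.769 + 276.147 = 574.916.
Reliability = 574.916 / 714.917 = 0.804.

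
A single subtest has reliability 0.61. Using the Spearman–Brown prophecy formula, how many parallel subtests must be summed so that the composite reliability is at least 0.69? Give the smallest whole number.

k ≥ ρ*(1−ρ₁)/(ρ₁(1−ρ*)) = 0.69·0.39 / (0.61·0.31) = 1.423.
Smallest integer k = 2.

2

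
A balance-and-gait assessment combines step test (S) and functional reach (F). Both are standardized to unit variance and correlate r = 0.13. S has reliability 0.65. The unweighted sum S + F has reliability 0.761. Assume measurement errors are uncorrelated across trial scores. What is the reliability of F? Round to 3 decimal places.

0.810

Var(S+F) = 2 + 2·0.13 = 2.260.
True-score variance = ρ_S + ρ_F + 2·0.13, so 0.761 = (0.65 + ρ_F + 0.26) / 2.260.
ρ_F = 0.761·2.260 − 0.65 − 0.26 = 0.810.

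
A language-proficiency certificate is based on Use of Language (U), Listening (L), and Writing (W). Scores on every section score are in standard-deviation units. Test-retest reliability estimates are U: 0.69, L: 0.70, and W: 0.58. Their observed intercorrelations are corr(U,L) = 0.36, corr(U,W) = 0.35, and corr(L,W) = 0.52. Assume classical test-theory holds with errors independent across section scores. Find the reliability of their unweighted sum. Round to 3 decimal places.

Var(U+L+W) = 3 + 2·[0.36 + 0.35 + 0.52] = 3 + 2.46 = 5.46.
Because errors are independent across components, Cov(Tᵢ,Tⱼ) = Cov(Xᵢ,Xⱼ); the off-diagonal part of the true-score variance is the same as above.
True-score variance = [0.69 + 0.70 + 0.58] + 2.46 = 1.97 + 2.46 = 4.43.
Reliability = 4.43 / 5.46 = 0.811.

0.811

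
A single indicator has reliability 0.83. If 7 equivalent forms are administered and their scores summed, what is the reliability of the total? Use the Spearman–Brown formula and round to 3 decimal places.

ρ_k = kρ / (1 + (k−1)ρ) = 7·0.83 / (1 + 6·0.83) = 5.810 / 5.980 = 0.972.

0.972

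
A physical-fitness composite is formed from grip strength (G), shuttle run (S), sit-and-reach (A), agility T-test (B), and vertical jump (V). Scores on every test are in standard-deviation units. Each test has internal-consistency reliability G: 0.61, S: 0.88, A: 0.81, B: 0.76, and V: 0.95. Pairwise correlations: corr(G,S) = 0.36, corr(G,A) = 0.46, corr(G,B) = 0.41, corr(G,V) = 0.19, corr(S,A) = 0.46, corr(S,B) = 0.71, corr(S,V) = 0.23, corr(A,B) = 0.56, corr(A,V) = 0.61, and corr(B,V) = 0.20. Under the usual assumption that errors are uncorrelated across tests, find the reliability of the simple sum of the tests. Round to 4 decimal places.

Var(G+S+A+B+V) = 5 + 2·[0.36 + 0.46 + 0.41 + 0.19 + 0.46 + 0.71 + 0.23 + 0.56 + 0.61 + 0.20] = 5 + 8.38 = 13.38.
Because errors are independent across components, Cov(Tᵢ,Tⱼ) = Cov(Xᵢ,Xⱼ); the off-diagonal part of the true-score variance is the same as above.
True-score variance = [0.61 + 0.88 + 0.81 + 0.76 + 0.95] + 8.38 = 4.01 + 8.38 = 12.39.
Reliability = 12.39 / 13.38 = 0.9260.

0.9260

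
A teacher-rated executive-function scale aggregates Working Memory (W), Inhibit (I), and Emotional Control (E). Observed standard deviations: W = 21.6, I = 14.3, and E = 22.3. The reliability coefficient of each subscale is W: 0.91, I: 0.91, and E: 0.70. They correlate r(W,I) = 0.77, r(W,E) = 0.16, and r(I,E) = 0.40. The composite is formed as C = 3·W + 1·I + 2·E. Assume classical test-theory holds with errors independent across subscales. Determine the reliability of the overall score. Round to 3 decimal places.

0.893

Var(C) = 3²·21.6² + 14.3² + 2²·22.3² + 2·[3·21.6·14.3·0.77 + 6·21.6·22.3·0.16 + 2·14.3·22.3·0.40] = 6392.69 + 2862.08 = 9254.77.
Under uncorrelated errors the observed covariances equal the true-score covariances, so only the own-variance terms attenuate.
True-score variance = [3²·21.6²·0.91 + 14.3²·0.91 + 2²·22.3²·0.70] + 2862.08 = 5399.62 + 2862.08 = 8261.7.
Reliability = 8261.7 / 9254.77 = 0.893.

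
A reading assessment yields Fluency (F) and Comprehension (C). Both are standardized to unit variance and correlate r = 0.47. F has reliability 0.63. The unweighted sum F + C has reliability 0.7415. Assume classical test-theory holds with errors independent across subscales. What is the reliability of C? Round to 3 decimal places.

Var(F+C) = 2 + 2·0.47 = 2.940.
True-score variance = ρ_F + ρ_C + 2·0.47, so 0.7415 = (0.63 + ρ_C + 0.94) / 2.940.
ρ_C = 0.7415·2.940 − 0.63 − 0.94 = 0.610.

0.610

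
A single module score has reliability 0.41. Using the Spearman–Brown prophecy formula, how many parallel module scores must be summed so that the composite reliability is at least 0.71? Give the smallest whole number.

4

k ≥ ρ*(1−ρ₁)/(ρ₁(1−ρ*)) = 0.71·0.59 / (0.41·0.29) = 3.523.
Smallest integer k = 4.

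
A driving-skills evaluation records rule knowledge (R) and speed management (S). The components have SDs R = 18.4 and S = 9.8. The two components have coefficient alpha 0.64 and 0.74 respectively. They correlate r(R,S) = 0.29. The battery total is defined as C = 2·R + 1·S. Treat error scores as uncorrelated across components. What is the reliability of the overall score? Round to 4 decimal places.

Var(C) = 2²·18.4² + 9.8² + 2·[2·18.4·9.8·0.29] = 1450.28 + 209.171 = 1659.45.
Because errors are independent across components, Cov(Tᵢ,Tⱼ) = Cov(Xᵢ,Xⱼ); the off-diagonal part of the true-score variance is the same as above.
True-score variance = [2²·18.4²·0.64 + 9.8²·0.74] + 209.171 = 937.783 + 209.171 = 1146.95.
Reliability = 1146.95 / 1659.45 = 0.6912.

0.6912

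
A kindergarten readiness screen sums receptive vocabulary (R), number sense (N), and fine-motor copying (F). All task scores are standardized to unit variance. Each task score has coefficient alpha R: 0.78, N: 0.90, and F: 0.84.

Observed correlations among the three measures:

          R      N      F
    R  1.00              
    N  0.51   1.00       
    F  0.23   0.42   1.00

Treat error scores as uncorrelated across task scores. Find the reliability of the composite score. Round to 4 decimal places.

Var(R+N+F) = 3 + 2·[0.51 + 0.23 + 0.42] = 3 + 2.32 = 5.32.
Because errors are independent across components, Cov(Tᵢ,Tⱼ) = Cov(Xᵢ,Xⱼ); the off-diagonal part of the true-score variance is the same as above.
True-score variance = [0.78 + 0.90 + 0.84] + 2.32 = 2.52 + 2.32 = 4.84.
Reliability = 4.84 / 5.32 = 0.9098.

0.9098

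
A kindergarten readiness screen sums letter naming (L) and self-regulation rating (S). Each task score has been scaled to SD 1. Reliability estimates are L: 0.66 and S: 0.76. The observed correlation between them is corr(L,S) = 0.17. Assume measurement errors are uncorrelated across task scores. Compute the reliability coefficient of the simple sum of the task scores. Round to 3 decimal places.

Var(L+S) = 2 + 2·[0.17] = 2 + 0.34 = 2.34.
Under uncorrelated errors the observed covariances equal the true-score covariances, so only the own-variance terms attenuate.
True-score variance = [0.66 + 0.76] + 0.34 = 1.42 + 0.34 = 1.76.
Reliability = 1.76 / 2.34 = 0.752.

0.752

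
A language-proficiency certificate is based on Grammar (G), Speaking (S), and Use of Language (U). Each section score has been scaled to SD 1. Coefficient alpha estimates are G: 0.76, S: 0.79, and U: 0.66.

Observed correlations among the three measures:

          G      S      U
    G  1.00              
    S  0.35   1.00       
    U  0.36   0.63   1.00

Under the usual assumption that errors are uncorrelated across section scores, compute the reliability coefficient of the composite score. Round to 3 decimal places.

Var(G+S+U) = 3 + 2·[0.35 + 0.36 + 0.63] = 3 + 2.68 = 5.68.
Under uncorrelated errors the observed covariances equal the true-score covariances, so only the own-variance terms attenuate.
True-score variance = [0.76 + 0.79 + 0.66] + 2.68 = 2.21 + 2.68 = 4.89.
Reliability = 4.89 / 5.68 = 0.861.

0.861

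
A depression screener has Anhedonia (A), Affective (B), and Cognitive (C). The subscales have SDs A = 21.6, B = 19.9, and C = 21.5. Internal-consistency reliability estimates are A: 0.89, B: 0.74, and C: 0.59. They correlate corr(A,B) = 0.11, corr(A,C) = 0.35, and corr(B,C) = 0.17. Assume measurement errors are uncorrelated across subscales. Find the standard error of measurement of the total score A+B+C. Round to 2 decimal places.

Var(total) = 1324.82 + 565.114 = 1889.93.
True-score variance = 981.013 + 565.114 = 1546.13, so reliability = 0.8181.
Error variance = 1889.93 − 1546.13 = 343.807; SEM = √343.807 = 18.54.

18.54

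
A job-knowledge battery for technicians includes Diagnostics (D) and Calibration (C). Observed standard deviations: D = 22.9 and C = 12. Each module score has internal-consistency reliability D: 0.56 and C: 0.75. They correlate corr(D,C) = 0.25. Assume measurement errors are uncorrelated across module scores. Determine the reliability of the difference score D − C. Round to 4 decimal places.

0.4977

Var(D−C) = 22.9² + 12² − 2·22.9·12·0.25 = 668.41 − 137.4 = 531.01.
Under uncorrelated errors the observed covariances equal the true-score covariances, so only the own-variance terms attenuate.
True-score variance = [22.9²·0.56 + 12²·0.75] − 137.4 = 401.67 − 137.4 = 264.27.
Reliability = 264.27 / 531.01 = 0.4977.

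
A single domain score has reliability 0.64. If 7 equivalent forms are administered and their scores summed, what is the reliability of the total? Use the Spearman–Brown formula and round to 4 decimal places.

ρ_k = kρ / (1 + (k−1)ρ) = 7·0.64 / (1 + 6·0.64) = 4.480 / 4.840 = 0.9256.

0.9256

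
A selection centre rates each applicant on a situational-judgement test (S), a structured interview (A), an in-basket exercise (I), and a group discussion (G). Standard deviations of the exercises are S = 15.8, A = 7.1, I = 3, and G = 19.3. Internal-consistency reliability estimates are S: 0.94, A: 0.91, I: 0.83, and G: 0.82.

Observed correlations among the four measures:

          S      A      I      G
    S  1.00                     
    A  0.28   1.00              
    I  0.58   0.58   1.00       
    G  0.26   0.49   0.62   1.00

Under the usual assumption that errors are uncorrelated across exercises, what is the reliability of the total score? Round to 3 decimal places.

Var(S+A+I+G) = 15.8² + 7.1² + 3² + 19.3² + 2·[15.8·7.1·0.28 + 15.8·3·0.58 + 15.8·19.3·0.26 + 7.1·3·0.58 + 7.1·19.3·0.49 + 3·19.3·0.62] = 681.54 + 507.167 = 1188.71.
Because errors are independent across components, Cov(Tᵢ,Tⱼ) = Cov(Xᵢ,Xⱼ); the off-diagonal part of the true-score variance is the same as above.
True-score variance = [15.8²·0.94 + 7.1²·0.91 + 3²·0.83 + 19.3²·0.82] + 507.167 = 593.447 + 507.167 = 1100.61.
Reliability = 1100.61 / 1188.71 = 0.926.

0.926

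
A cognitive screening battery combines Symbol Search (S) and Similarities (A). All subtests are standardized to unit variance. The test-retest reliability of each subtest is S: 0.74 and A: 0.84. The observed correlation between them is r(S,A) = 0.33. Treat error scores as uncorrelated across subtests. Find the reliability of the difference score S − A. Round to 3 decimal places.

0.687

Var(S−A) = 1 + 1 − 2·0.33 = 2 − 0.66 = 1.34.
With uncorrelated errors the cross-covariances are all true-score covariance, so they carry over unchanged; only the diagonal terms shrink to ρᵢσᵢ².
True-score variance = [0.74 + 0.84] − 0.66 = 1.58 − 0.66 = 0.92.
Reliability = 0.92 / 1.34 = 0.687.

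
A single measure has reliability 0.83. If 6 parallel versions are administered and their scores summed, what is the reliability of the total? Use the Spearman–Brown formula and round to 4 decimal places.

ρ_k = kρ / (1 + (k−1)ρ) = 6·0.83 / (1 + 5·0.83) = 4.980 / 5.150 = 0.9670.

0.9670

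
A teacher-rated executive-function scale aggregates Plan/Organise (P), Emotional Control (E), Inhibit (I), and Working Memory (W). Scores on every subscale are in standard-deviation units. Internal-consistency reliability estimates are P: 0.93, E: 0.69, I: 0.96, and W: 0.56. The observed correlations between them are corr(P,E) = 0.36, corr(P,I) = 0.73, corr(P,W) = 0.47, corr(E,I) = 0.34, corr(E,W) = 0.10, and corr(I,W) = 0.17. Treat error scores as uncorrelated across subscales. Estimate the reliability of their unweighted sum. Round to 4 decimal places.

0.8969

Var(P+E+I+W) = 4 + 2·[0.36 + 0.73 + 0.47 + 0.34 + 0.10 + 0.17] = 4 + 4.34 = 8.34.
Under uncorrelated errors the observed covariances equal the true-score covariances, so only the own-variance terms attenuate.
True-score variance = [0.93 + 0.69 + 0.96 + 0.56] + 4.34 = 3.14 + 4.34 = 7.48.
Reliability = 7.48 / 8.34 = 0.8969.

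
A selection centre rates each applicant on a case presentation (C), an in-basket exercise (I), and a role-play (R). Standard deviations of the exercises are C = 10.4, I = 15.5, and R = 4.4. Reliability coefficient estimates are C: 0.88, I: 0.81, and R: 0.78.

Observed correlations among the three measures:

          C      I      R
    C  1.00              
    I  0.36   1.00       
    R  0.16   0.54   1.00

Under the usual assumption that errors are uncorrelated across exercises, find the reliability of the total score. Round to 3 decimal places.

0.890

Var(C+I+R) = 10.4² + 15.5² + 4.4² + 2·[10.4·15.5·0.36 + 10.4·4.4·0.16 + 15.5·4.4·0.54] = 367.77 + 204.363 = 572.133.
Because errors are independent across components, Cov(Tᵢ,Tⱼ) = Cov(Xᵢ,Xⱼ); the off-diagonal part of the true-score variance is the same as above.
True-score variance = [10.4²·0.88 + 15.5²·0.81 + 4.4²·0.78] + 204.363 = 304.884 + 204.363 = 509.247.
Reliability = 509.247 / 572.133 = 0.890.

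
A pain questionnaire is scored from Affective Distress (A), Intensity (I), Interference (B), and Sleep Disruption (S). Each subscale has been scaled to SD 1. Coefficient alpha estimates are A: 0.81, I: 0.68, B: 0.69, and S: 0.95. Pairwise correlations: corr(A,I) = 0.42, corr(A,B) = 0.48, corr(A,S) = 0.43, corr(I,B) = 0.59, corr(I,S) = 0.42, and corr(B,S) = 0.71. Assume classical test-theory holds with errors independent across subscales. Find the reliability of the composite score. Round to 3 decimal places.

0.914

Var(A+I+B+S) = 4 + 2·[0.42 + 0.48 + 0.43 + 0.59 + 0.42 + 0.71] = 4 + 6.1 = 10.1.
With uncorrelated errors the cross-covariances are all true-score covariance, so they carry over unchanged; only the diagonal terms shrink to ρᵢσᵢ².
True-score variance = [0.81 + 0.68 + 0.69 + 0.95] + 6.1 = 3.13 + 6.1 = 9.23.
Reliability = 9.23 / 10.1 = 0.914.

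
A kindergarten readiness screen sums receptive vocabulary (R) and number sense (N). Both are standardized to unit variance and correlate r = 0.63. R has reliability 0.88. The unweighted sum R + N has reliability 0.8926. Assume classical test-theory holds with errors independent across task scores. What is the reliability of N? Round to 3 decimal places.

Var(R+N) = 2 + 2·0.63 = 3.260.
True-score variance = ρ_R + ρ_N + 2·0.63, so 0.8926 = (0.88 + ρ_N + 1.26) / 3.260.
ρ_N = 0.8926·3.260 − 0.88 − 1.26 = 0.770.

0.770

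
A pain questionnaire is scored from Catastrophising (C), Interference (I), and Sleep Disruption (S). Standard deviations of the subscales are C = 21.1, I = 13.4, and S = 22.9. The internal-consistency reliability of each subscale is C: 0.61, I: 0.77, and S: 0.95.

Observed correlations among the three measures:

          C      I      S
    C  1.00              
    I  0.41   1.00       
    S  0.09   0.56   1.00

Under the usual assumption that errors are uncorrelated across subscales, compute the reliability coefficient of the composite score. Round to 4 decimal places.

0.8669

Var(C+I+S) = 21.1² + 13.4² + 22.9² + 2·[21.1·13.4·0.41 + 21.1·22.9·0.09 + 13.4·22.9·0.56] = 1149.18 + 662.504 = 1811.68.
Under uncorrelated errors the observed covariances equal the true-score covariances, so only the own-variance terms attenuate.
True-score variance = [21.1²·0.61 + 13.4²·0.77 + 22.9²·0.95] + 662.504 = 908.029 + 662.504 = 1570.53.
Reliability = 1570.53 / 1811.68 = 0.8669.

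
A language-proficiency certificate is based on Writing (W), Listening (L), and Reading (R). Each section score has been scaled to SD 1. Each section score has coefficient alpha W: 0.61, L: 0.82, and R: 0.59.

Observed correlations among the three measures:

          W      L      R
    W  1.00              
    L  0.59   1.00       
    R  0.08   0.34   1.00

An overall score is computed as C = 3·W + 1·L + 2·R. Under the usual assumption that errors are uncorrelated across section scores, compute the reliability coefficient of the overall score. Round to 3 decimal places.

Var(C) = 3² + 1 + 2² + 2·[3·0.59 + 6·0.08 + 2·0.34] = 14 + 5.86 = 19.86.
With uncorrelated errors the cross-covariances are all true-score covariance, so they carry over unchanged; only the diagonal terms shrink to ρᵢσᵢ².
True-score variance = [3²·0.61 + 0.82 + 2²·0.59] + 5.86 = 8.67 + 5.86 = 14.53.
Reliability = 14.53 / 19.86 = 0.732.

0.732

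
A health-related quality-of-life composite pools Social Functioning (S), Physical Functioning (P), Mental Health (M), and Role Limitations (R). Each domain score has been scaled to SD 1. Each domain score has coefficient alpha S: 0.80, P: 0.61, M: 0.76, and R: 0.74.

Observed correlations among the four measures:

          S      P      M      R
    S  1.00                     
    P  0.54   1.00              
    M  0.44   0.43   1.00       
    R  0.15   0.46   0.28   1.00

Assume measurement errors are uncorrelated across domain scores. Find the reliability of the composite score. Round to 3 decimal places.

0.873

Var(S+P+M+R) = 4 + 2·[0.54 + 0.44 + 0.15 + 0.43 + 0.46 + 0.28] = 4 + 4.6 = 8.6.
Under uncorrelated errors the observed covariances equal the true-score covariances, so only the own-variance terms attenuate.
True-score variance = [0.80 + 0.61 + 0.76 + 0.74] + 4.6 = 2.91 + 4.6 = 7.51.
Reliability = 7.51 / 8.6 = 0.873.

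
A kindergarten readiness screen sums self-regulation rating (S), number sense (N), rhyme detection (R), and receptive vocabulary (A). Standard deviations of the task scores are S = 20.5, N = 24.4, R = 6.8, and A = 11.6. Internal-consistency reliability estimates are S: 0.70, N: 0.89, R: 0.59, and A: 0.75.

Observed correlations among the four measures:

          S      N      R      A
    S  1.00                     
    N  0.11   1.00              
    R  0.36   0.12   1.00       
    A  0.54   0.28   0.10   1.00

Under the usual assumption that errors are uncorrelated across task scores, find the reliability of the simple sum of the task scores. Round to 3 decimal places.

Var(S+N+R+A) = 20.5² + 24.4² + 6.8² + 11.6² + 2·[20.5·24.4·0.11 + 20.5·6.8·0.36 + 20.5·11.6·0.54 + 24.4·6.8·0.12 + 24.4·11.6·0.28 + 6.8·11.6·0.10] = 1196.41 + 681.335 = 1877.75.
Because errors are independent across components, Cov(Tᵢ,Tⱼ) = Cov(Xᵢ,Xⱼ); the off-diagonal part of the true-score variance is the same as above.
True-score variance = [20.5²·0.70 + 24.4²·0.89 + 6.8²·0.59 + 11.6²·0.75] + 681.335 = 952.247 + 681.335 = 1633.58.
Reliability = 1633.58 / 1877.75 = 0.870.

0.870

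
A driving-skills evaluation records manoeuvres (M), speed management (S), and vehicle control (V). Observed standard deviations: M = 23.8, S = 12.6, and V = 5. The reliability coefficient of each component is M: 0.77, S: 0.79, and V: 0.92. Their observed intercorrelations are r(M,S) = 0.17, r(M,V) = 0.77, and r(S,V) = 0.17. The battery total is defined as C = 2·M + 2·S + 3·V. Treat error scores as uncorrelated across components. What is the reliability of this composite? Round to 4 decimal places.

Var(C) = 2²·23.8² + 2²·12.6² + 3²·5² + 2·[4·23.8·12.6·0.17 + 6·23.8·5·0.77 + 6·12.6·5·0.17] = 3125.8 + 1635.92 = 4761.72.
Under uncorrelated errors the observed covariances equal the true-score covariances, so only the own-variance terms attenuate.
True-score variance = [2²·23.8²·0.77 + 2²·12.6²·0.79 + 3²·5²·0.92] + 1635.92 = 2453.32 + 1635.92 = 4089.23.
Reliability = 4089.23 / 4761.72 = 0.8588.

0.8588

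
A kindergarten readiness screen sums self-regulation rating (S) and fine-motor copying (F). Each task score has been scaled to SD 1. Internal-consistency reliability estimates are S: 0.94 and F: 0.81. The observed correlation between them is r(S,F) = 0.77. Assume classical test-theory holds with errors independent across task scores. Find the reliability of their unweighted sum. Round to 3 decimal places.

Var(S+F) = 2 + 2·[0.77] = 2 + 1.54 = 3.54.
Because errors are independent across components, Cov(Tᵢ,Tⱼ) = Cov(Xᵢ,Xⱼ); the off-diagonal part of the true-score variance is the same as above.
True-score variance = [0.94 + 0.81] + 1.54 = 1.75 + 1.54 = 3.29.
Reliability = 3.29 / 3.54 = 0.929.

0.929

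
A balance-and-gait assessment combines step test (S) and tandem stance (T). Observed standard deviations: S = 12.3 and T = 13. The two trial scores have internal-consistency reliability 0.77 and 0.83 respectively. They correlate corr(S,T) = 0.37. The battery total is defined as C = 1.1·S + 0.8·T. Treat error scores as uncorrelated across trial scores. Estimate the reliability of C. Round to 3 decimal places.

Var(C) = 1.1²·12.3² + 0.8²·13² + 2·[0.88·12.3·13·0.37] = 291.221 + 104.127 = 395.348.
Because errors are independent across components, Cov(Tᵢ,Tⱼ) = Cov(Xᵢ,Xⱼ); the off-diagonal part of the true-score variance is the same as above.
True-score variance = [1.1²·12.3²·0.77 + 0.8²·13²·0.83] + 104.127 = 230.73 + 104.127 = 334.857.
Reliability = 334.857 / 395.348 = 0.847.

0.847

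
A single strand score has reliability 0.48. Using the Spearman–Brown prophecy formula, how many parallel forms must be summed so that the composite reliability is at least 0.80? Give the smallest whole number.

k ≥ ρ*(1−ρ₁)/(ρ₁(1−ρ*)) = 0.80·0.52 / (0.48·0.20) = 4.333.
Smallest integer k = 5.

5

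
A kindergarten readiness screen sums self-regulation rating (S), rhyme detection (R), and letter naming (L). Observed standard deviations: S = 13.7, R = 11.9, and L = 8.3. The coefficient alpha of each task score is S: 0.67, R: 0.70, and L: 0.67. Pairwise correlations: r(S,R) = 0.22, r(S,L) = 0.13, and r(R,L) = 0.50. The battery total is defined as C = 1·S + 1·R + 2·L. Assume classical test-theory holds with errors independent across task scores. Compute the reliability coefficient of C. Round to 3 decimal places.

Var(C) = 13.7² + 11.9² + 2²·8.3² + 2·[13.7·11.9·0.22 + 2·13.7·8.3·0.13 + 2·11.9·8.3·0.50] = 604.86 + 328.402 = 933.262.
With uncorrelated errors the cross-covariances are all true-score covariance, so they carry over unchanged; only the diagonal terms shrink to ρᵢσᵢ².
True-score variance = [13.7²·0.67 + 11.9²·0.70 + 2²·8.3²·0.67] + 328.402 = 409.505 + 328.402 = 737.907.
Reliability = 737.907 / 933.262 = 0.791.

0.791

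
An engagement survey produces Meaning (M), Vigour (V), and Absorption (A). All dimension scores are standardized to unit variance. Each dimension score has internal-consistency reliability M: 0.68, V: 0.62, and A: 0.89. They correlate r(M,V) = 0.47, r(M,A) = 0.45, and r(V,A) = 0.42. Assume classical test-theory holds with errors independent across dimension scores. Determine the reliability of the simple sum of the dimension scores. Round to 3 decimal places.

0.857

Var(M+V+A) = 3 + 2·[0.47 + 0.45 + 0.42] = 3 + 2.68 = 5.68.
Under uncorrelated errors the observed covariances equal the true-score covariances, so only the own-variance terms attenuate.
True-score variance = [0.68 + 0.62 + 0.89] + 2.68 = 2.19 + 2.68 = 4.87.
Reliability = 4.87 / 5.68 = 0.857.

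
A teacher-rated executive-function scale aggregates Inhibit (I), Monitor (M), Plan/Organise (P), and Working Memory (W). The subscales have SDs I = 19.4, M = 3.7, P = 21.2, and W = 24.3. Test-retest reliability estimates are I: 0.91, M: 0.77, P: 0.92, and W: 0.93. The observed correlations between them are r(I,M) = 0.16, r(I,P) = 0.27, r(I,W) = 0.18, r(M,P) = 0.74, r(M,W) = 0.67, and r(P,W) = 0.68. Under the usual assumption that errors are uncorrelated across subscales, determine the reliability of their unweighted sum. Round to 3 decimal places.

Var(I+M+P+W) = 19.4² + 3.7² + 21.2² + 24.3² + 2·[19.4·3.7·0.16 + 19.4·21.2·0.27 + 19.4·24.3·0.18 + 3.7·21.2·0.74 + 3.7·24.3·0.67 + 21.2·24.3·0.68] = 1429.98 + 1351.96 = 2781.94.
Because errors are independent across components, Cov(Tᵢ,Tⱼ) = Cov(Xᵢ,Xⱼ); the off-diagonal part of the true-score variance is the same as above.
True-score variance = [19.4²·0.91 + 3.7²·0.77 + 21.2²·0.92 + 24.3²·0.93] + 1351.96 = 1315.67 + 1351.96 = 2667.63.
Reliability = 2667.63 / 2781.94 = 0.959.

0.959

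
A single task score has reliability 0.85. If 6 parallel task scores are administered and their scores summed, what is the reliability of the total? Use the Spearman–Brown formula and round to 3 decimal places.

0.971

ρ_k = kρ / (1 + (k−1)ρ) = 6·0.85 / (1 + 5·0.85) = 5.100 / 5.250 = 0.971.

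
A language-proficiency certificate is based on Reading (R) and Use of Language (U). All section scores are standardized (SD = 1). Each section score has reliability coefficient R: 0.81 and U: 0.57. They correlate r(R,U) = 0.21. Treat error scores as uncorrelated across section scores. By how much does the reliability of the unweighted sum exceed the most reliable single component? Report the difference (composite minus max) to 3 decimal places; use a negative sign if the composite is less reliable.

-0.066

Var(sum) = 2 + 0.42 = 2.42; true-score variance = 1.38 + 0.42 = 1.8; composite reliability = 0.7438.
Max component reliability = 0.8100.
Difference = 0.7438 − 0.8100 = -0.066.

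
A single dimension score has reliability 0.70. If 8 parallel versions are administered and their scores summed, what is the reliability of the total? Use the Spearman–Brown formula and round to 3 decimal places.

ρ_k = kρ / (1 + (k−1)ρ) = 8·0.70 / (1 + 7·0.70) = 5.600 / 5.900 = 0.949.

0.949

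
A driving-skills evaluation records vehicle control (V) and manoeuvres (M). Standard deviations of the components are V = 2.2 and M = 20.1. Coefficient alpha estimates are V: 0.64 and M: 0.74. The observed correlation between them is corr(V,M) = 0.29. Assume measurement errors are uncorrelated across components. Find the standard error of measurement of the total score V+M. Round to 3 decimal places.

Var(total) = 408.85 + 25.6476 = 434.498.
True-score variance = 302.065 + 25.6476 = 327.713, so reliability = 0.7542.
Error variance = 434.498 − 327.713 = 106.785; SEM = √106.785 = 10.334.

10.334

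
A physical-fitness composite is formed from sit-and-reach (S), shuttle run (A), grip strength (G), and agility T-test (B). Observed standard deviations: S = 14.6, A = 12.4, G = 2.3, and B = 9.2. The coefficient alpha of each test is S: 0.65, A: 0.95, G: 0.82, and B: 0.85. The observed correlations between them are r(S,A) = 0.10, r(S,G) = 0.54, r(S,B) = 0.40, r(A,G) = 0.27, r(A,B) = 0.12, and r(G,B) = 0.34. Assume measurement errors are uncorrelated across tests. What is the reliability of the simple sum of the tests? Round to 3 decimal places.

0.862

Var(S+A+G+B) = 14.6² + 12.4² + 2.3² + 9.2² + 2·[14.6·12.4·0.10 + 14.6·2.3·0.54 + 14.6·9.2·0.40 + 12.4·2.3·0.27 + 12.4·9.2·0.12 + 2.3·9.2·0.34] = 456.85 + 237.099 = 693.949.
Because errors are independent across components, Cov(Tᵢ,Tⱼ) = Cov(Xᵢ,Xⱼ); the off-diagonal part of the true-score variance is the same as above.
True-score variance = [14.6²·0.65 + 12.4²·0.95 + 2.3²·0.82 + 9.2²·0.85] + 237.099 = 360.908 + 237.099 = 598.007.
Reliability = 598.007 / 693.949 = 0.862.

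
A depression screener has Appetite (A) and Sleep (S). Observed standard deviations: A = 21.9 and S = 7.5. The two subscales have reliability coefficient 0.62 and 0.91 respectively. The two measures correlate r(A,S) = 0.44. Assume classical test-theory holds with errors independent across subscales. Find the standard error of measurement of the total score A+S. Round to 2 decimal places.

Var(total) = 535.86 + 144.54 = 680.4.
True-score variance = 348.546 + 144.54 = 493.086, so reliability = 0.7247.
Error variance = 680.4 − 493.086 = 187.314; SEM = √187.314 = 13.69.

13.69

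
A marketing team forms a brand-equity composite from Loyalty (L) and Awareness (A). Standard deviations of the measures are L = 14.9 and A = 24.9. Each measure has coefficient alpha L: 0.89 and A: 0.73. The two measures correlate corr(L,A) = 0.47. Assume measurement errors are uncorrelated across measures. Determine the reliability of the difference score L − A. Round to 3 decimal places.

0.611

Var(L−A) = 14.9² + 24.9² − 2·14.9·24.9·0.47 = 842.02 − 348.749 = 493.271.
Under uncorrelated errors the observed covariances equal the true-score covariances, so only the own-variance terms attenuate.
True-score variance = [14.9²·0.89 + 24.9²·0.73] − 348.749 = 650.196 − 348.749 = 301.447.
Reliability = 301.447 / 493.271 = 0.611.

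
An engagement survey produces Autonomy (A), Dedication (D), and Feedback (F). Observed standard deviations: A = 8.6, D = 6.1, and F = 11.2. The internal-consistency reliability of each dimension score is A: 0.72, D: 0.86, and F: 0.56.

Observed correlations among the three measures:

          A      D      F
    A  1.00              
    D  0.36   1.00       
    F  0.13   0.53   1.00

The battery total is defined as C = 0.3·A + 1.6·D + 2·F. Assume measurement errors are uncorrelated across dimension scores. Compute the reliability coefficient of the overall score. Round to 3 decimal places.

0.728

Var(C) = 0.3²·8.6² + 1.6²·6.1² + 2²·11.2² + 2·[0.48·8.6·6.1·0.36 + 0.6·8.6·11.2·0.13 + 3.2·6.1·11.2·0.53] = 603.674 + 264.898 = 868.572.
Under uncorrelated errors the observed covariances equal the true-score covariances, so only the own-variance terms attenuate.
True-score variance = [0.3²·8.6²·0.72 + 1.6²·6.1²·0.86 + 2²·11.2²·0.56] + 264.898 = 367.7 + 264.898 = 632.597.
Reliability = 632.597 / 868.572 = 0.728.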